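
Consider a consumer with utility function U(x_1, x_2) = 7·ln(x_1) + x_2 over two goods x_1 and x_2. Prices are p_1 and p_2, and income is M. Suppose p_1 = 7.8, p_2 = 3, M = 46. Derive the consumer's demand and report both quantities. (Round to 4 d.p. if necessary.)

Set MRS = p_1/p_2: (7/x_1)/1 = p_1/p_2.
So x_1*(p_1,p_2) = 7·p_2/p_1, independent of income; and x_2* = (M − 7·p_2)/p_2.
At the given prices: x_1* = 7·3/7.8 = 2.6923, and x_2* = 8.3333.

x_1* = 2.6923, x_2* = 8.3333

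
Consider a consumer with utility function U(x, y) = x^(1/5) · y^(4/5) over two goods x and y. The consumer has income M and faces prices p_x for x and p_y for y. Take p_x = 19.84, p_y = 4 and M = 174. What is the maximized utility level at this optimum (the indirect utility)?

The MRS is (1/4)·y/x. Set MRS = p_x/p_y.
Rearranging, p_y·y = 4·p_x·x. Substituting into the budget gives p_x·x·(1 + 4) = M.
Demand: x*(p_x,p_y,M) = 0.2·M/p_x and y* = 0.8·M/p_y.
At p_x=19.84, p_y=4, M=174: x* = 0.2·174/19.84 = 1.754, y* = 34.8.
Utility at the optimum: U(1.754, 34.8) = 19.1457.

V = 19.1457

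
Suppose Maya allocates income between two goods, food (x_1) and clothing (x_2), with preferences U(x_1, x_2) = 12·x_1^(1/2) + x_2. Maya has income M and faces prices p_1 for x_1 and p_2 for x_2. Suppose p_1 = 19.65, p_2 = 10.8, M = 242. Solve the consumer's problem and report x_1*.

x_1* = 10.8749

MU_x_1 = 6/√x_1, MU_x_2 = 1. Tangency: 6/√x_1 = p_1/p_2.
Thus x_1* = (6·p_2/p_1)² — independent of M — with the rest of income spent on x_2.
Plugging in: x_1* = (6·10.8/19.65)² = 10.8749.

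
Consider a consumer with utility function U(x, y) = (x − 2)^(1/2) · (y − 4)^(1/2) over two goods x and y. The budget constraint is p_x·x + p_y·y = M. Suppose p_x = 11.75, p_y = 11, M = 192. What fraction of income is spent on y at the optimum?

share on y = 0.5534

MRS = (y−4)/(x−2). Tangency with p_x/p_y gives y−4 = (p_x/p_y)·(x−2).
Substituting into the budget: x* = 2 + 0.5·(M − 2·p_x − 4·p_y)/p_x, and y* = 4 + 0.5·(…)/p_y.
Discretionary income = 192 − 2·11.75 − 4·11 = 124.5; x* = 2 + 0.5·124.5/11.75 = 7.2979; y* = 4 + 0.5·124.5/11 = 9.6591.
Expenditure on y: 11·9.6591 = 106.25; share = 0.5534.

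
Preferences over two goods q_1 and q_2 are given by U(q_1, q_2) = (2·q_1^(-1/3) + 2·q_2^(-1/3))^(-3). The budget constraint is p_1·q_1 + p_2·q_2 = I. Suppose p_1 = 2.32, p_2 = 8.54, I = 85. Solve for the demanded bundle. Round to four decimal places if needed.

q_1* = 15.3609, q_2* = 5.7802

With the ratio pinned down, the budget gives q_1* = I/(p_1 + p_2·(q_2/q_1)) and q_2* = (q_2/q_1)·q_1*.
Numerically q_2/q_1 = 0.37629, so q_1* = 85/(2.32 + 8.54·0.37629) = 15.3609 and q_2* = 0.37629·15.3609 = 5.7802.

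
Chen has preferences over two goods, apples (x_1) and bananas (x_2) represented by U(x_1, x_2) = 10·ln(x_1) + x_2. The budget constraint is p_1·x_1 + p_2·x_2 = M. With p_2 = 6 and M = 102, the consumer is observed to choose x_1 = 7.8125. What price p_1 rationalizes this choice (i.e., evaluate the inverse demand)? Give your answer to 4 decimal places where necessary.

p_1 = 7.68

MU_x_1 = 10/x_1, MU_x_2 = 1. Tangency: 10/x_1 = p_1/p_2.
So x_1*(p_1,p_2) = 10·p_2/p_1, independent of income; and x_2* = (M − 10·p_2)/p_2.
Set x_1* = 7.8125 in the demand function and solve for p_1: p_1 = 7.68.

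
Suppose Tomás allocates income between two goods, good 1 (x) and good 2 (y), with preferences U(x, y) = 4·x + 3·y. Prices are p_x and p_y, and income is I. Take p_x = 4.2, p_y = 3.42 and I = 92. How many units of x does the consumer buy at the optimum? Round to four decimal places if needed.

x* = 21.9048

Perfect substitutes: compare marginal utility per dollar. 4/p_x vs 3/p_y → 0.9524 vs 0.8772.
x gives more utility per dollar, so spend all income on x: x* = I/p_x, y* = 0.
Numerically: x* = 21.9048, y* = 0.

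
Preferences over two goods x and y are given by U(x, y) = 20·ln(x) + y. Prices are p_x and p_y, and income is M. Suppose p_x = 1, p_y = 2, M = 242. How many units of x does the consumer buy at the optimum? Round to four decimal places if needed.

Set MRS = p_x/p_y: (20/x)/1 = p_x/p_y.
So x*(p_x,p_y) = 20·p_y/p_x, independent of income; and y* = (M − 20·p_y)/p_y.
At the given prices: x* = 20·2/1 = 40.

x* = 40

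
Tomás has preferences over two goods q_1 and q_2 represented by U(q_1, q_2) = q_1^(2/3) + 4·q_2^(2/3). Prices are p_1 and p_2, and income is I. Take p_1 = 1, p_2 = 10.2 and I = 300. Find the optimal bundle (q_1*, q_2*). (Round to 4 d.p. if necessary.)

MU_q_1 ∝ q_1^(-1/3), MU_q_2 ∝ 4·q_2^(-1/3), so MRS = (1/4)·(q_2/q_1)^(1/3) = p_1/p_2.
Hence q_2/q_1 = (4·p_1/p_2)^(1/(1/3)), i.e. raised to the 3 power.
With the ratio pinned down, the budget gives q_1* = I/(p_1 + p_2·(q_2/q_1)) and q_2* = (q_2/q_1)·q_1*.
Numerically q_2/q_1 = 0.060309, so q_1* = 300/(1 + 10.2·0.060309) = 185.7415 and q_2* = 0.060309·185.7415 = 11.2018.

q_1* = 185.7415, q_2* = 11.2018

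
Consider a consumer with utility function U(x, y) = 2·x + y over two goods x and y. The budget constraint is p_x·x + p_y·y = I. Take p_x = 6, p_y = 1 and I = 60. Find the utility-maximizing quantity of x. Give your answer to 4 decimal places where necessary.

x* = 0

Perfect substitutes: compare marginal utility per dollar. 2/p_x vs 1/p_y → 0.3333 vs 1.
y gives more utility per dollar, so spend all income on y: y* = I/p_y, x* = 0.
Numerically: x* = 0, y* = 60.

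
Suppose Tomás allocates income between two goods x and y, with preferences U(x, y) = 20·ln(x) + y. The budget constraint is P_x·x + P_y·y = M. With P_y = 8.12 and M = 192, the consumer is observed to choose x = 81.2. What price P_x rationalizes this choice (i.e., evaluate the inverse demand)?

MU_x = 20/x, MU_y = 1. Tangency: 20/x = P_x/P_y.
So x*(P_x,P_y) = 20·P_y/P_x, independent of income; and y* = (M − 20·P_y)/P_y.
Set x* = 81.2 in the demand function and solve for P_x: P_x = 2.

P_x = 2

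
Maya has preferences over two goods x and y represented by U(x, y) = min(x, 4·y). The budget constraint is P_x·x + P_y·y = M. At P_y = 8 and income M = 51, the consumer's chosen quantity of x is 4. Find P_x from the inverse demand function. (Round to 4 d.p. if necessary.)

P_x = 10.75

Leontief preferences: the optimum is at the kink where x/4 = y/1, i.e. y = (1/4)·x.
Budget: P_x·x + P_y·(1/4)·x = M, so (4·P_x + P_y)·x = 4·M.
Demand: x*(P_x,P_y,M) = 4·M/(4·P_x + P_y), y* = M/(4·P_x + P_y).
Set x* = 4 in the demand function and solve for P_x: P_x = 10.75.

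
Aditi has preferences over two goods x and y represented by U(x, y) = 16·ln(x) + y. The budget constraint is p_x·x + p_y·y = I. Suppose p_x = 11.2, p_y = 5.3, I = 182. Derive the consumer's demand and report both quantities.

x* = 7.5714, y* = 18.3396

MU_x = 16/x, MU_y = 1. Tangency: 16/x = p_x/p_y.
So x*(p_x,p_y) = 16·p_y/p_x, independent of income; and y* = (I − 16·p_y)/p_y.
At the given prices: x* = 16·5.3/11.2 = 7.5714, and y* = 18.3396.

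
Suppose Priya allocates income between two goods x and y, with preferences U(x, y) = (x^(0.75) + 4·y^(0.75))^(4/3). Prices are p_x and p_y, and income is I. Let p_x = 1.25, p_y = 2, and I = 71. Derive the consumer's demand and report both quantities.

From the CES first-order condition, (1/4)·(y/x)^(0.25) = p_x/p_y.
Solve for the ratio: y/x = [4·p_x/p_y]^(4).
Substitute y = (y/x)·x into the budget: x* = I/(p_x + p_y·(y/x)).
Numerically y/x = 39.0625, so x* = 71/(1.25 + 2·39.0625) = 0.8945 and y* = 39.0625·0.8945 = 34.9409.

x* = 0.8945, y* = 34.9409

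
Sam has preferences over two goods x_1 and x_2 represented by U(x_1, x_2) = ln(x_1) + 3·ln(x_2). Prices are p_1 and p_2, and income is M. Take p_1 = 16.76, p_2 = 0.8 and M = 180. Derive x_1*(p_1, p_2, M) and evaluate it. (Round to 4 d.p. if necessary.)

x_1* = 2.685

The MRS is (1/3)·x_2/x_1. Set MRS = p_1/p_2.
So p_2·x_2 = 3·p_1·x_1; combined with the budget, a share 0.25 of income goes to x_1.
Demand: x_1*(p_1,p_2,M) = 0.25·M/p_1 and x_2* = 0.75·M/p_2.
At p_1=16.76, p_2=0.8, M=180: x_1* = 0.25·180/16.76 = 2.685.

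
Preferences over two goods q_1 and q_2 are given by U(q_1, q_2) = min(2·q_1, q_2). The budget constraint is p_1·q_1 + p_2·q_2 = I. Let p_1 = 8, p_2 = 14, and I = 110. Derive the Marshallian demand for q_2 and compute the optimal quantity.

q_2* = 6.1111

Leontief preferences: the optimum is at the kink where q_1/1 = q_2/2, i.e. q_2 = 2·q_1.
Budget: p_1·q_1 + p_2·2·q_1 = I, so (p_1 + 2·p_2)·q_1 = I.
Demand: q_1*(p_1,p_2,I) = I/(p_1 + 2·p_2), q_2* = 2·I/(p_1 + 2·p_2).
Here 8 + 2·14 = 36, giving q_2* = 6.1111.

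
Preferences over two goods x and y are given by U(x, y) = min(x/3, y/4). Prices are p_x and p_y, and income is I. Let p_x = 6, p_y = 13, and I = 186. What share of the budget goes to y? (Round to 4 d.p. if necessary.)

Here 3·6 + 4·13 = 70, giving x* = 7.9714 and y* = 10.6286.
Expenditure on y: 13·10.6286 = 138.1714; share = 0.7429.

share on y = 0.7429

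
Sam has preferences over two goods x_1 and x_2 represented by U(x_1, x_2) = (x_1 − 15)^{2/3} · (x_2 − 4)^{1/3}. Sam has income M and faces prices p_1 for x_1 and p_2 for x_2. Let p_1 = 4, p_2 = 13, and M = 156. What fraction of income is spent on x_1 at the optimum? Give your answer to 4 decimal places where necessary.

share on x_1 = 0.5726

Substituting into the budget: x_1* = 15 + 2/3·(M − 15·p_1 − 4·p_2)/p_1, and x_2* = 4 + 1/3·(…)/p_2.
Discretionary income = 156 − 15·4 − 4·13 = 44; x_1* = 15 + 2/3·44/4 = 22.3333; x_2* = 4 + 1/3·44/13 = 5.1282.
Expenditure on x_1: 4·22.3333 = 89.3333; share = 0.5726.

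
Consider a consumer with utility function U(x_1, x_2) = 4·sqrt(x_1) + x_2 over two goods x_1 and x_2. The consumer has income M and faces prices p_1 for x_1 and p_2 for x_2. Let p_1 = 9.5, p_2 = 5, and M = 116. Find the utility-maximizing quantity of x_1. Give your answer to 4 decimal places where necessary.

MU_x_1 = 2/√x_1, MU_x_2 = 1. Tangency: 2/√x_1 = p_1/p_2.
Thus x_1* = (2·p_2/p_1)² — independent of M — with the rest of income spent on x_2.
Plugging in: x_1* = (2·5/9.5)² = 1.108.

x_1* = 1.108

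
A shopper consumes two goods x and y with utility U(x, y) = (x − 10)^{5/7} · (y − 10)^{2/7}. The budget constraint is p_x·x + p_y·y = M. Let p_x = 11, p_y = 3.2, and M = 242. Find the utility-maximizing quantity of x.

x* = 16.4935

After buying the subsistence bundle (10, 10), a share 5/7 of the remaining income goes to x: x* = 10 + 5/7·(M − 10p_x − 10p_y)/p_x.
Discretionary income = 242 − 10·11 − 10·3.2 = 100; x* = 10 + 5/7·100/11 = 16.4935.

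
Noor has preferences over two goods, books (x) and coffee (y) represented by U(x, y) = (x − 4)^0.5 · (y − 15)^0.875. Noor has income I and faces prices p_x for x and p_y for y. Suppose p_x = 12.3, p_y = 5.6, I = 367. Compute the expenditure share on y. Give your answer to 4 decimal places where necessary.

MRS = (4/7)·(y−15)/(x−4). Tangency with p_x/p_y gives y−15 = (7/4)·(p_x/p_y)·(x−4).
Substituting into the budget: x* = 4 + 4/11·(I − 4·p_x − 15·p_y)/p_x, and y* = 15 + 7/11·(…)/p_y.
Discretionary income = 367 − 4·12.3 − 15·5.6 = 233.8; x* = 4 + 4/11·233.8/12.3 = 10.912; y* = 15 + 7/11·233.8/5.6 = 41.5682.
Expenditure on y: 5.6·41.5682 = 232.7818; share = 0.6343.

share on y = 0.6343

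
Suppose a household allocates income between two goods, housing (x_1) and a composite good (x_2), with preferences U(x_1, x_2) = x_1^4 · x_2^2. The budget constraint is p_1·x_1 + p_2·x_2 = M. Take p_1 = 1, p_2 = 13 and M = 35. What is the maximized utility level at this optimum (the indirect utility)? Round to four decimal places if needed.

V = 238733.8577

MU_x_1/MU_x_2 = (4·x_2)/(2·x_1); tangency sets this equal to p_1/p_2.
So 4·p_2·x_2 = 2·p_1·x_1; combined with the budget, a share 2/3 of income goes to x_1.
Demand: x_1*(p_1,p_2,M) = 2/3·M/p_1 and x_2* = 1/3·M/p_2.
At p_1=1, p_2=13, M=35: x_1* = 2/3·35/1 = 23.3333, x_2* = 0.8974.
Utility at the optimum: U(23.3333, 0.8974) = 238733.8577.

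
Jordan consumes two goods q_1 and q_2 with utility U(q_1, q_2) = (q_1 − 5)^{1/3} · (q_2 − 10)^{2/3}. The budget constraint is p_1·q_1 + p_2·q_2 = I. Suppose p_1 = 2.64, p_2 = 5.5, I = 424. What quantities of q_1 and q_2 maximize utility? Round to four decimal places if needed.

q_1* = 49.9242, q_2* = 53.1273

MRS = (1/2)·(q_2−10)/(q_1−5). Tangency with p_1/p_2 gives q_2−10 = 2·(p_1/p_2)·(q_1−5).
After buying the subsistence bundle (5, 10), a share 1/3 of the remaining income goes to q_1: q_1* = 5 + 1/3·(I − 5p_1 − 10p_2)/p_1.
Discretionary income = 424 − 5·2.64 − 10·5.5 = 355.8; q_1* = 5 + 1/3·355.8/2.64 = 49.9242; q_2* = 10 + 2/3·355.8/5.5 = 53.1273.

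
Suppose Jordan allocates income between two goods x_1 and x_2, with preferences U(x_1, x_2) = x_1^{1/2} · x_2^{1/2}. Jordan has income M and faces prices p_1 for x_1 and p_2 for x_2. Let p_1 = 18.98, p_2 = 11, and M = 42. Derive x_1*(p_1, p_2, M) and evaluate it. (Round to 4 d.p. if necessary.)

The MRS is x_2/x_1. Set MRS = p_1/p_2.
Rearranging, p_2·x_2 = p_1·x_1. Substituting into the budget gives p_1·x_1·(1 + 1) = M.
Demand: x_1*(p_1,p_2,M) = 0.5·M/p_1 and x_2* = 0.5·M/p_2.
At p_1=18.98, p_2=11, M=42: x_1* = 0.5·42/18.98 = 1.1064.

x_1* = 1.1064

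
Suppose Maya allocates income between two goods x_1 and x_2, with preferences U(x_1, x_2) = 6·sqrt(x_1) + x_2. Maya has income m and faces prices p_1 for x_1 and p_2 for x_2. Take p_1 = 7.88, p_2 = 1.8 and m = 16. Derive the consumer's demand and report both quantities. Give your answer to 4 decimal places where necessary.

MU_x_1 = 3/√x_1, MU_x_2 = 1. Tangency: 3/√x_1 = p_1/p_2.
Thus x_1* = (3·p_2/p_1)² — independent of m — with the rest of income spent on x_2.
Plugging in: x_1* = (3·1.8/7.88)² = 0.4696, x_2* = 6.8331.

x_1* = 0.4696, x_2* = 6.8331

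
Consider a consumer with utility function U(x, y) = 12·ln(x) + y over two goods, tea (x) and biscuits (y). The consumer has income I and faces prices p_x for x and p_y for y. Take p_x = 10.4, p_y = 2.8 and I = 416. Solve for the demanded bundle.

x* = 3.2308, y* = 136.5714

Set MRS = p_x/p_y: (12/x)/1 = p_x/p_y.
So x*(p_x,p_y) = 12·p_y/p_x, independent of income; and y* = (I − 12·p_y)/p_y.
At the given prices: x* = 12·2.8/10.4 = 3.2308, and y* = 136.5714.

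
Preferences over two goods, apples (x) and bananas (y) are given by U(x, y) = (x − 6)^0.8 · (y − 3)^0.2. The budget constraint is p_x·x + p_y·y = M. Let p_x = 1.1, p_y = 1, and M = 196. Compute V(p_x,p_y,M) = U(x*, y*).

V = 104.7152

This is Cobb-Douglas in (x−6, y−3): tangency gives 0.8·p_y·(y−3) = 0.2·p_x·(x−6).
Substituting into the budget: x* = 6 + 0.8·(M − 6·p_x − 3·p_y)/p_x, and y* = 3 + 0.2·(…)/p_y.
Discretionary income = 196 − 6·1.1 − 3·1 = 186.4; x* = 6 + 0.8·186.4/1.1 = 141.5636; y* = 3 + 0.2·186.4/1 = 40.28.
Utility at the optimum: U(141.5636, 40.28) = 104.7152.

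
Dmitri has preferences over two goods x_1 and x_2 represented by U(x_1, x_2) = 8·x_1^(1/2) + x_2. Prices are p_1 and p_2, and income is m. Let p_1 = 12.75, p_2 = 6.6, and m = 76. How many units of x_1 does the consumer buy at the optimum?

x_1* = 4.2873

Solve: √x_1 = 4·p_2/p_1, so x_1*(p_1,p_2) = (4·p_2/p_1)², and x_2* = (m − p_1·x_1*)/p_2.
Plugging in: x_1* = (4·6.6/12.75)² = 4.2873.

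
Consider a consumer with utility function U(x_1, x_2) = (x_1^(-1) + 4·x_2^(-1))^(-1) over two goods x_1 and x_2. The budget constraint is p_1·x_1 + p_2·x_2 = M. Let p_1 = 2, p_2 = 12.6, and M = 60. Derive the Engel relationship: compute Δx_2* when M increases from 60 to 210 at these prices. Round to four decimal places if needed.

Numerically x_2/x_1 = 0.796819, so x_1* = 60/(2 + 12.6·0.796819) = 4.9834 and x_2* = 0.796819·4.9834 = 3.9709.
At M' = 210: x_2* = 13.8981. Change: 13.8981 − 3.9709 = 9.9272.

Δx_2* = 9.9272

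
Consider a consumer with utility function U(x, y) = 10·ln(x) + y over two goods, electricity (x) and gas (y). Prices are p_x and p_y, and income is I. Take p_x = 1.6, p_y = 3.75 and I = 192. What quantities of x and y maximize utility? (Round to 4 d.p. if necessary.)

Set MRS = p_x/p_y: (10/x)/1 = p_x/p_y.
So x*(p_x,p_y) = 10·p_y/p_x, independent of income; and y* = (I − 10·p_y)/p_y.
At the given prices: x* = 10·3.75/1.6 = 23.4375, and y* = 41.2.

x* = 23.4375, y* = 41.2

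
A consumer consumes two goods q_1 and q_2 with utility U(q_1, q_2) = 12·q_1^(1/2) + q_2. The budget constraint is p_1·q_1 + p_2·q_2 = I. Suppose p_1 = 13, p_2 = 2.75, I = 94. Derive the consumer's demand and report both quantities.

q_1* = 1.6109, q_2* = 26.5664

Utility is quasi-linear in q_2; the FOC for q_1 is 6/√q_1 = p_1/p_2.
Solve: √q_1 = 6·p_2/p_1, so q_1*(p_1,p_2) = (6·p_2/p_1)², and q_2* = (I − p_1·q_1*)/p_2.
Plugging in: q_1* = (6·2.75/13)² = 1.6109, q_2* = 26.5664.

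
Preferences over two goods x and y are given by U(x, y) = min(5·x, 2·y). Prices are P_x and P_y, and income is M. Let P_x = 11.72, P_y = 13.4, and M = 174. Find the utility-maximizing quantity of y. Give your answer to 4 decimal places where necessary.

y* = 9.6196

Leontief preferences: the optimum is at the kink where x/2 = y/5, i.e. y = (5/2)·x.
Budget: P_x·x + P_y·(5/2)·x = M, so (2·P_x + 5·P_y)·x = 2·M.
Demand: x*(P_x,P_y,M) = 2·M/(2·P_x + 5·P_y), y* = 5·M/(2·P_x + 5·P_y).
Here 2·11.72 + 5·13.4 = 90.44, giving y* = 9.6196.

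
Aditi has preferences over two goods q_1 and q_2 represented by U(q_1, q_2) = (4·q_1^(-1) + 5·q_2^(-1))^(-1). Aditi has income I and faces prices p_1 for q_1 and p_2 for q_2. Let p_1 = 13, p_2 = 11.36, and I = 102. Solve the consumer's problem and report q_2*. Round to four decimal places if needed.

From the CES first-order condition, (4/5)·(q_2/q_1)^(2) = p_1/p_2.
Solve for the ratio: q_2/q_1 = [(5/4)·p_1/p_2]^(0.5).
With the ratio pinned down, the budget gives q_1* = I/(p_1 + p_2·(q_2/q_1)) and q_2* = (q_2/q_1)·q_1*.
Numerically q_2/q_1 = 1.196017, so q_1* = 102/(13 + 11.36·1.196017) = 3.8365 and q_2* = 1.196017·3.8365 = 4.5885.

q_2* = 4.5885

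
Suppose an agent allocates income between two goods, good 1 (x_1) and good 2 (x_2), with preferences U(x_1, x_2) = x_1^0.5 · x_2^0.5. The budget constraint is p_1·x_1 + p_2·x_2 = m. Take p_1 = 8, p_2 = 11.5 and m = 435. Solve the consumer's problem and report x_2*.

x_2* = 18.913

Tangency: MRS = x_2/x_1 = p_1/p_2.
So 0.5·p_2·x_2 = 0.5·p_1·x_1; combined with the budget, a share 0.5 of income goes to x_1.
Demand: x_1*(p_1,p_2,m) = 0.5·m/p_1 and x_2* = 0.5·m/p_2.
At p_1=8, p_2=11.5, m=435: x_2* = 0.5·435/11.5 = 18.913.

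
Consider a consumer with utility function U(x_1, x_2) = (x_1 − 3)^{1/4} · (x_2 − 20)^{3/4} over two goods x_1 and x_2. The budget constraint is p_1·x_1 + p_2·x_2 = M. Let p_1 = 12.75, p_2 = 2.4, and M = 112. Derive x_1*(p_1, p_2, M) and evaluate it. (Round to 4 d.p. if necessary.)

Let x_1' = x_1−3, x_2' = x_2−20. MRS = (1/3)·x_2'/x_1' = p_1/p_2.
After buying the subsistence bundle (3, 20), a share 0.25 of the remaining income goes to x_1: x_1* = 3 + 0.25·(M − 3p_1 − 20p_2)/p_1.
Discretionary income = 112 − 3·12.75 − 20·2.4 = 25.75; x_1* = 3 + 0.25·25.75/12.75 = 3.5049.

x_1* = 3.5049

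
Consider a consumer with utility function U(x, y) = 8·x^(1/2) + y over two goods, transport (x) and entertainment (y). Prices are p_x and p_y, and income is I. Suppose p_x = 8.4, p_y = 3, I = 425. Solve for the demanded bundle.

MU_x = 4/√x, MU_y = 1. Tangency: 4/√x = p_x/p_y.
Thus x* = (4·p_y/p_x)² — independent of I — with the rest of income spent on y.
Plugging in: x* = (4·3/8.4)² = 2.0408, y* = 135.9524.

x* = 2.0408, y* = 135.9524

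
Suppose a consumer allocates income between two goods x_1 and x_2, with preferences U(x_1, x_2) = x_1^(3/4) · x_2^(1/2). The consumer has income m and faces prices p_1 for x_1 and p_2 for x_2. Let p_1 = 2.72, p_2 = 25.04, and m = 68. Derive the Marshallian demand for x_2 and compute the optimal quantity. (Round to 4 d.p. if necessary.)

Tangency: MRS = (3/2)·x_2/x_1 = p_1/p_2.
Rearranging, p_2·x_2 = (2/3)·p_1·x_1. Substituting into the budget gives p_1·x_1·(1 + (2/3)) = m.
Demand: x_1*(p_1,p_2,m) = 0.6·m/p_1 and x_2* = 0.4·m/p_2.
At p_1=2.72, p_2=25.04, m=68: x_2* = 0.4·68/25.04 = 1.0863.

x_2* = 1.0863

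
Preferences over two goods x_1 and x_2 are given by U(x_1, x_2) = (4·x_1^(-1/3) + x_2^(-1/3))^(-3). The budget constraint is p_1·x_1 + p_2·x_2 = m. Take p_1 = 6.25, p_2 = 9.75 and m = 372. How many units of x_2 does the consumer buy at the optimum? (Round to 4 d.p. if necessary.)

MRS = MU_x_1/MU_x_2 = 4·(x_2/x_1)^(4/3). Set equal to p_1/p_2.
Hence x_2/x_1 = ((1/4)·p_1/p_2)^(1/(4/3)), i.e. raised to the 0.75 power.
With the ratio pinned down, the budget gives x_1* = m/(p_1 + p_2·(x_2/x_1)) and x_2* = (x_2/x_1)·x_1*.
Numerically x_2/x_1 = 0.253286, so x_1* = 372/(6.25 + 9.75·0.253286) = 42.6628 and x_2* = 0.253286·42.6628 = 10.8059.

x_2* = 10.8059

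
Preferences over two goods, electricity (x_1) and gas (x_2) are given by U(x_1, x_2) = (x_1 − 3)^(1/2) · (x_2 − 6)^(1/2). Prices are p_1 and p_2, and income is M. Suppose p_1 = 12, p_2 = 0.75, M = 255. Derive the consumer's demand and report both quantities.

Discretionary income = 255 − 3·12 − 6·0.75 = 214.5; x_1* = 3 + 0.5·214.5/12 = 11.9375; x_2* = 6 + 0.5·214.5/0.75 = 149.

x_1* = 11.9375, x_2* = 149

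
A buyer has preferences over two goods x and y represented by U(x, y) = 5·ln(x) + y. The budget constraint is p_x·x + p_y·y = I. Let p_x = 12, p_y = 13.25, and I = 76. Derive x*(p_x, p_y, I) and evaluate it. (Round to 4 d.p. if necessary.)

x* = 5.5208

So x*(p_x,p_y) = 5·p_y/p_x, independent of income; and y* = (I − 5·p_y)/p_y.
At the given prices: x* = 5·13.25/12 = 5.5208.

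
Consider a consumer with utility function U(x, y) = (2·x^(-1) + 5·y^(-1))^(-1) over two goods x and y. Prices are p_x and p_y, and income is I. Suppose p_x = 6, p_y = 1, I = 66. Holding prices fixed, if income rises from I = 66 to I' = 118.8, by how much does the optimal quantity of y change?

From the CES first-order condition, (2/5)·(y/x)^(2) = p_x/p_y.
Hence y/x = ((5/2)·p_x/p_y)^(1/(2)), i.e. raised to the 0.5 power.
With the ratio pinned down, the budget gives x* = I/(p_x + p_y·(y/x)) and y* = (y/x)·x*.
Numerically y/x = 3.872983, so x* = 66/(6 + 1·3.872983) = 6.6849 and y* = 3.872983·6.6849 = 25.8905.
At I' = 118.8: y* = 46.603. Change: 46.603 − 25.8905 = 20.7124.

Δy* = 20.7124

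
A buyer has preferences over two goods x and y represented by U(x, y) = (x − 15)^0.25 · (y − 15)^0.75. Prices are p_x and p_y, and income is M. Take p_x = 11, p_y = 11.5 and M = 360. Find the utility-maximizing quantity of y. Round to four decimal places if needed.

y* = 16.4674

After buying the subsistence bundle (15, 15), a share 0.25 of the remaining income goes to x: x* = 15 + 0.25·(M − 15p_x − 15p_y)/p_x.
Discretionary income = 360 − 15·11 − 15·11.5 = 22.5; y* = 15 + 0.75·22.5/11.5 = 16.4674.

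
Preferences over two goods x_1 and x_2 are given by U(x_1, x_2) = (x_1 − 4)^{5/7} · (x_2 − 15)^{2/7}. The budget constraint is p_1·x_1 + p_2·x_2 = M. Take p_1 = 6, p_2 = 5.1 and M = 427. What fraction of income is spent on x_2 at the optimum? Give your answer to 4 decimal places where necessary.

share on x_2 = 0.3976

This is Cobb-Douglas in (x_1−4, x_2−15): tangency gives 5/7·p_2·(x_2−15) = 2/7·p_1·(x_1−4).
After buying the subsistence bundle (4, 15), a share 5/7 of the remaining income goes to x_1: x_1* = 4 + 5/7·(M − 4p_1 − 15p_2)/p_1.
Discretionary income = 427 − 4·6 − 15·5.1 = 326.5; x_1* = 4 + 5/7·326.5/6 = 42.869; x_2* = 15 + 2/7·326.5/5.1 = 33.2913.
Expenditure on x_2: 5.1·33.2913 = 169.7857; share = 0.3976.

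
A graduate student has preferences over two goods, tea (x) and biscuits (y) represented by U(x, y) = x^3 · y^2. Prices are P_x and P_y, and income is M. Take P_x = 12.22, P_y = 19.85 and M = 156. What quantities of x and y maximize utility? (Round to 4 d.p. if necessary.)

At P_x=12.22, P_y=19.85, M=156: x* = 0.6·156/12.22 = 7.6596, y* = 3.1436.

x* = 7.6596, y* = 3.1436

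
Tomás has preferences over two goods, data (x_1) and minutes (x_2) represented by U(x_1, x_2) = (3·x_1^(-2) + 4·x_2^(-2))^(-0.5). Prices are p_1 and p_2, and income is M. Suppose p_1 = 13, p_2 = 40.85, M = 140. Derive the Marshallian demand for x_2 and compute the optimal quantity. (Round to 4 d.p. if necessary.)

MRS = MU_x_1/MU_x_2 = (3/4)·(x_2/x_1)^(3). Set equal to p_1/p_2.
Hence x_2/x_1 = ((4/3)·p_1/p_2)^(1/(3)), i.e. raised to the 1/3 power.
With the ratio pinned down, the budget gives x_1* = M/(p_1 + p_2·(x_2/x_1)) and x_2* = (x_2/x_1)·x_1*.
Numerically x_2/x_1 = 0.751444, so x_1* = 140/(13 + 40.85·0.751444) = 3.2039 and x_2* = 0.751444·3.2039 = 2.4076.

x_2* = 2.4076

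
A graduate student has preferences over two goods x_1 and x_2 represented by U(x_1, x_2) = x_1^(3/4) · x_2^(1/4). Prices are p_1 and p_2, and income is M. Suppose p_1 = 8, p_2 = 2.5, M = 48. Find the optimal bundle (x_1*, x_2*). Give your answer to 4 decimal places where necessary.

x_1* = 4.5, x_2* = 4.8

MU_x_1/MU_x_2 = (0.75·x_2)/(0.25·x_1); tangency sets this equal to p_1/p_2.
So 0.75·p_2·x_2 = 0.25·p_1·x_1; combined with the budget, a share 0.75 of income goes to x_1.
Demand: x_1*(p_1,p_2,M) = 0.75·M/p_1 and x_2* = 0.25·M/p_2.
At p_1=8, p_2=2.5, M=48: x_1* = 0.75·48/8 = 4.5, x_2* = 4.8.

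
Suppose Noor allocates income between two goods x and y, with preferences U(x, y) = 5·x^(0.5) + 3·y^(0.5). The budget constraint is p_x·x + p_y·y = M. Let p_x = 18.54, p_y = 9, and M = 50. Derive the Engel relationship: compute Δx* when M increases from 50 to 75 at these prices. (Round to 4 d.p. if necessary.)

With the ratio pinned down, the budget gives x* = M/(p_x + p_y·(y/x)) and y* = (y/x)·x*.
Numerically y/x = 1.527696, so x* = 50/(18.54 + 9·1.527696) = 1.5485.
At M' = 75: x* = 2.3228. Change: 2.3228 − 1.5485 = 0.7743.

Δx* = 0.7743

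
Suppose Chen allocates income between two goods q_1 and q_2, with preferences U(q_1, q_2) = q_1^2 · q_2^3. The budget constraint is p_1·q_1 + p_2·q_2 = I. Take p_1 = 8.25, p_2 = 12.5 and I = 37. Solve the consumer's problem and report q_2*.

q_2* = 1.776

At p_1=8.25, p_2=12.5, I=37: q_2* = 0.6·37/12.5 = 1.776.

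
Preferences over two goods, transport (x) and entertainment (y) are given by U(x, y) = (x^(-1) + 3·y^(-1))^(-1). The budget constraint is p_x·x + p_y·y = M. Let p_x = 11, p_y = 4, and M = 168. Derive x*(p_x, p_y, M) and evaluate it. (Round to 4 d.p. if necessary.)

x* = 7.4703

From the CES first-order condition, (1/3)·(y/x)^(2) = p_x/p_y.
Hence y/x = (3·p_x/p_y)^(1/(2)), i.e. raised to the 0.5 power.
With the ratio pinned down, the budget gives x* = M/(p_x + p_y·(y/x)) and y* = (y/x)·x*.
Numerically y/x = 2.872281, so x* = 168/(11 + 4·2.872281) = 7.4703.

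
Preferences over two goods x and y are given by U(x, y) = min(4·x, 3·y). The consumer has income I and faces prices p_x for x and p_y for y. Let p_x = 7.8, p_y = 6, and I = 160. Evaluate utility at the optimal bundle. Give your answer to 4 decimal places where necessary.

V = 40.5063

Leontief preferences: the optimum is at the kink where x/3 = y/4, i.e. y = (4/3)·x.
Budget: p_x·x + p_y·(4/3)·x = I, so (3·p_x + 4·p_y)·x = 3·I.
Demand: x*(p_x,p_y,I) = 3·I/(3·p_x + 4·p_y), y* = 4·I/(3·p_x + 4·p_y).
Here 3·7.8 + 4·6 = 47.4, giving x* = 10.1266 and y* = 13.5021.
Utility at the optimum: U(10.1266, 13.5021) = 40.5063.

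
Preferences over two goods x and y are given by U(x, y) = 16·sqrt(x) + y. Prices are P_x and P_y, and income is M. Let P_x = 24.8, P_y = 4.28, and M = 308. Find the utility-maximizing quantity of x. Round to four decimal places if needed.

x* = 1.9062

MU_x = 8/√x, MU_y = 1. Tangency: 8/√x = P_x/P_y.
Thus x* = (8·P_y/P_x)² — independent of M — with the rest of income spent on y.
Plugging in: x* = (8·4.28/24.8)² = 1.9062.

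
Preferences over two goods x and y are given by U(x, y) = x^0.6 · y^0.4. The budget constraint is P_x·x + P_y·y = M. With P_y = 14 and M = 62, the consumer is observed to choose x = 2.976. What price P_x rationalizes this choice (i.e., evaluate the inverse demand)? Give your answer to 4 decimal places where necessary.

P_x = 12.5

Tangency: MRS = (3/2)·y/x = P_x/P_y.
So 0.6·P_y·y = 0.4·P_x·x; combined with the budget, a share 0.6 of income goes to x.
Demand: x*(P_x,P_y,M) = 0.6·M/P_x and y* = 0.4·M/P_y.
Set x* = 2.976 in the demand function and solve for P_x: P_x = 12.5.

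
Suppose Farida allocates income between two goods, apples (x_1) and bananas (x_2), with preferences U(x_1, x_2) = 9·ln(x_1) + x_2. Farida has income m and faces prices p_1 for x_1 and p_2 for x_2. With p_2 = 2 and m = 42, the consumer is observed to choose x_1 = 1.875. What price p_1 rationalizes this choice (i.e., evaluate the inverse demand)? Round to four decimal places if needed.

p_1 = 9.6

Set MRS = p_1/p_2: (9/x_1)/1 = p_1/p_2.
So x_1*(p_1,p_2) = 9·p_2/p_1, independent of income; and x_2* = (m − 9·p_2)/p_2.
Set x_1* = 1.875 in the demand function and solve for p_1: p_1 = 9.6.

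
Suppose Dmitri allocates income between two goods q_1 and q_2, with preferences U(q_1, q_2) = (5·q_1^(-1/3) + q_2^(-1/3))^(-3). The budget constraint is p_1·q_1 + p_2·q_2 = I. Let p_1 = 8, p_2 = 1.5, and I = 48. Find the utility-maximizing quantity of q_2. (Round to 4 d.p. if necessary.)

Numerically q_2/q_1 = 1.049594, so q_1* = 48/(8 + 1.5·1.049594) = 5.0134 and q_2* = 1.049594·5.0134 = 5.262.

q_2* = 5.262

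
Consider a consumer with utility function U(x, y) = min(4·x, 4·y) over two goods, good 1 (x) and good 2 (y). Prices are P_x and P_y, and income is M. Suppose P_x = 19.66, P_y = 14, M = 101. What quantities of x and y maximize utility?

x* = 3.0006, y* = 3.0006

Demand: x*(P_x,P_y,M) = 4·M/(4·P_x + 4·P_y), y* = 4·M/(4·P_x + 4·P_y).
Here 4·19.66 + 4·14 = 134.64, giving x* = 3.0006 and y* = 3.0006.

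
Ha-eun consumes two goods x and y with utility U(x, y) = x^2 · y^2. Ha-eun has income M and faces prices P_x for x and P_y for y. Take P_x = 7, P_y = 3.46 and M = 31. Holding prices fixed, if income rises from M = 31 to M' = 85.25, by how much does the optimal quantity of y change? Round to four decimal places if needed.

Δy* = 7.8396

Demand: x*(P_x,P_y,M) = 0.5·M/P_x and y* = 0.5·M/P_y.
At P_x=7, P_y=3.46, M=31: y* = 0.5·31/3.46 = 4.4798.
At M' = 85.25: y* = 12.3194. Change: 12.3194 − 4.4798 = 7.8396.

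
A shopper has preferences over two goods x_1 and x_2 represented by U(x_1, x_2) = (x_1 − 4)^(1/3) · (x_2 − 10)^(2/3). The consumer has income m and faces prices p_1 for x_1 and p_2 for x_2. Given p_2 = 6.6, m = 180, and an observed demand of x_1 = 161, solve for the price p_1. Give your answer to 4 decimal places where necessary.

p_1 = 0.24

MRS = (1/2)·(x_2−10)/(x_1−4). Tangency with p_1/p_2 gives x_2−10 = 2·(p_1/p_2)·(x_1−4).
After buying the subsistence bundle (4, 10), a share 1/3 of the remaining income goes to x_1: x_1* = 4 + 1/3·(m − 4p_1 − 10p_2)/p_1.
Set x_1* = 161 in the demand function and solve for p_1: p_1 = 0.24.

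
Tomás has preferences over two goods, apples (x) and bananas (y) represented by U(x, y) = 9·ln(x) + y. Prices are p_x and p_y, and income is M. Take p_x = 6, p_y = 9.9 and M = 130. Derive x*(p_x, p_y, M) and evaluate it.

Set MRS = p_x/p_y: (9/x)/1 = p_x/p_y.
So x*(p_x,p_y) = 9·p_y/p_x, independent of income; and y* = (M − 9·p_y)/p_y.
At the given prices: x* = 9·9.9/6 = 14.85.

x* = 14.85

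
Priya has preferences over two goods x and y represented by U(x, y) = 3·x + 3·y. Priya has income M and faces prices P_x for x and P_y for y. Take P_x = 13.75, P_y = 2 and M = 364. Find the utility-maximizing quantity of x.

x* = 0

Linear utility — the consumer picks whichever good has higher MU/price: 3/13.75 = 0.2182 vs 3/2 = 1.5.
y gives more utility per dollar, so spend all income on y: y* = M/P_y, x* = 0.
Numerically: x* = 0, y* = 182.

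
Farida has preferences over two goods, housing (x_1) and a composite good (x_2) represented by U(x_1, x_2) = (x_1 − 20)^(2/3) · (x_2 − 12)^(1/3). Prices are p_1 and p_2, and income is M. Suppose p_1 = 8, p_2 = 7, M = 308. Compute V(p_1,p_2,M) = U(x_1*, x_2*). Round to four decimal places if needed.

V = 4.4257

MRS = 2·(x_2−12)/(x_1−20). Tangency with p_1/p_2 gives x_2−12 = (1/2)·(p_1/p_2)·(x_1−20).
After buying the subsistence bundle (20, 12), a share 2/3 of the remaining income goes to x_1: x_1* = 20 + 2/3·(M − 20p_1 − 12p_2)/p_1.
Discretionary income = 308 − 20·8 − 12·7 = 64; x_1* = 20 + 2/3·64/8 = 25.3333; x_2* = 12 + 1/3·64/7 = 15.0476.
Utility at the optimum: U(25.3333, 15.0476) = 4.4257.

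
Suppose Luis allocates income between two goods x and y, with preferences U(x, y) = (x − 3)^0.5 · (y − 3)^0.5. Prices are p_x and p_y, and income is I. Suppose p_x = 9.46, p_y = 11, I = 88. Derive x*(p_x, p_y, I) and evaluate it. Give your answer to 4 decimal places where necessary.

Let x' = x−3, y' = y−3. MRS = y'/x' = p_x/p_y.
After buying the subsistence bundle (3, 3), a share 0.5 of the remaining income goes to x: x* = 3 + 0.5·(I − 3p_x − 3p_y)/p_x.
Discretionary income = 88 − 3·9.46 − 3·11 = 26.62; x* = 3 + 0.5·26.62/9.46 = 4.407.

x* = 4.407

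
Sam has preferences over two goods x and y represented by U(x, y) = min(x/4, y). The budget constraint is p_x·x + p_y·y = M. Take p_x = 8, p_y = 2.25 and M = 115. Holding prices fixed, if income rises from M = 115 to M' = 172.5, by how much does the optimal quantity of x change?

Δx* = 6.7153

With perfect complements, no substitution: consume in ratio x:y = 4:1.
Budget: p_x·x + p_y·(1/4)·x = M, so (4·p_x + p_y)·x = 4·M.
Demand: x*(p_x,p_y,M) = 4·M/(4·p_x + p_y), y* = M/(4·p_x + p_y).
Here 4·8 + 2.25 = 34.25, giving x* = 13.4307.
At M' = 172.5: x* = 20.146. Change: 20.146 − 13.4307 = 6.7153.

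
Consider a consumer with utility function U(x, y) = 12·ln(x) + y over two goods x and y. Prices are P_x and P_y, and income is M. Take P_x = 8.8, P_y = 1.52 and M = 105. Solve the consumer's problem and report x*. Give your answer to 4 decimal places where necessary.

x* = 2.0727

Set MRS = P_x/P_y: (12/x)/1 = P_x/P_y.
So x*(P_x,P_y) = 12·P_y/P_x, independent of income; and y* = (M − 12·P_y)/P_y.
At the given prices: x* = 12·1.52/8.8 = 2.0727.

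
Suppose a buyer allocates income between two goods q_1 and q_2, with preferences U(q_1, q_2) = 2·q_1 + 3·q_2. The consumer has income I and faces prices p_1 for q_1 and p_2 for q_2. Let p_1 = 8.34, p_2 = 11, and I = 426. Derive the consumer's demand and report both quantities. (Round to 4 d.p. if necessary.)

q_1* = 0, q_2* = 38.7273

q_2 gives more utility per dollar, so spend all income on q_2: q_2* = I/p_2, q_1* = 0.
Numerically: q_1* = 0, q_2* = 38.7273.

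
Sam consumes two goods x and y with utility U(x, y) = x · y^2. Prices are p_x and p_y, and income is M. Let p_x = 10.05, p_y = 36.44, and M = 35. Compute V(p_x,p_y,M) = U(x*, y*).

MU_x/MU_y = (y)/(2·x); tangency sets this equal to p_x/p_y.
Rearranging, p_y·y = 2·p_x·x. Substituting into the budget gives p_x·x·(1 + 2) = M.
Demand: x*(p_x,p_y,M) = 1/3·M/p_x and y* = 2/3·M/p_y.
At p_x=10.05, p_y=36.44, M=35: x* = 1/3·35/10.05 = 1.1609, y* = 0.6403.
Utility at the optimum: U(1.1609, 0.6403) = 0.476.

V = 0.476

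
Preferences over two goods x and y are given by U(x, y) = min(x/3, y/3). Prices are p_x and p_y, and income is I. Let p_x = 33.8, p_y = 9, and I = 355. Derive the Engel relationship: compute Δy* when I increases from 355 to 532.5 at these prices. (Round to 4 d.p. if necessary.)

Δy* = 4.1472

With perfect complements, no substitution: consume in ratio x:y = 3:3.
Budget: p_x·x + p_y·x = I, so (3·p_x + 3·p_y)·x = 3·I.
Demand: x*(p_x,p_y,I) = 3·I/(3·p_x + 3·p_y), y* = 3·I/(3·p_x + 3·p_y).
Here 3·33.8 + 3·9 = 128.4, giving y* = 8.2944.
At I' = 532.5: y* = 12.4416. Change: 12.4416 − 8.2944 = 4.1472.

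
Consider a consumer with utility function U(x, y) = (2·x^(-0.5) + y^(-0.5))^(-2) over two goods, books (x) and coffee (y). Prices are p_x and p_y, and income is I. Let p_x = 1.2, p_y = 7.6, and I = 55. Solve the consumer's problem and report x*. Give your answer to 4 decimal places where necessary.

x* = 21.1649

From the CES first-order condition, 2·(y/x)^(1.5) = p_x/p_y.
Hence y/x = ((1/2)·p_x/p_y)^(1/(1.5)), i.e. raised to the 2/3 power.
With the ratio pinned down, the budget gives x* = I/(p_x + p_y·(y/x)) and y* = (y/x)·x*.
Numerically y/x = 0.184031, so x* = 55/(1.2 + 7.6·0.184031) = 21.1649.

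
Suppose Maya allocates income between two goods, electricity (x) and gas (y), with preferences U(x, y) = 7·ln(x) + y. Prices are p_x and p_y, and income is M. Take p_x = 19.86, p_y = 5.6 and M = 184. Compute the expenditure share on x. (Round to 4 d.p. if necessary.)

share on x = 0.213

At the given prices: x* = 7·5.6/19.86 = 1.9738, and y* = 25.8571.
Expenditure on x: 19.86·1.9738 = 39.2; share = 0.213.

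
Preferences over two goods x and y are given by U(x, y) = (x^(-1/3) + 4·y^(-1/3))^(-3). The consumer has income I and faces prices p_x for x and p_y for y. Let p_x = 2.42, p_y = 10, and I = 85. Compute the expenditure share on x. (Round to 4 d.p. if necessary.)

share on x = 0.1987

With the ratio pinned down, the budget gives x* = I/(p_x + p_y·(y/x)) and y* = (y/x)·x*.
Numerically y/x = 0.975903, so x* = 85/(2.42 + 10·0.975903) = 6.9792 and y* = 0.975903·6.9792 = 6.811.
Expenditure on x: 2.42·6.9792 = 16.8897; share = 0.1987.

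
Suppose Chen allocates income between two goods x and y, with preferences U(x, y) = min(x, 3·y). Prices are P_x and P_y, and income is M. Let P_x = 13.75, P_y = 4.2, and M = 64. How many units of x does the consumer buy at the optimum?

With perfect complements, no substitution: consume in ratio x:y = 3:1.
Budget: P_x·x + P_y·(1/3)·x = M, so (3·P_x + P_y)·x = 3·M.
Demand: x*(P_x,P_y,M) = 3·M/(3·P_x + P_y), y* = M/(3·P_x + P_y).
Here 3·13.75 + 4.2 = 45.45, giving x* = 4.2244.

x* = 4.2244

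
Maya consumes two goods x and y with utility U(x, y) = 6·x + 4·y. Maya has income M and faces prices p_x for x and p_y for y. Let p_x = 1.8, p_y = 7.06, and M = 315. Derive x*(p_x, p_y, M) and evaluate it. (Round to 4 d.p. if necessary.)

x* = 175

Perfect substitutes: compare marginal utility per dollar. 6/p_x vs 4/p_y → 3.3333 vs 0.5666.
x gives more utility per dollar, so spend all income on x: x* = M/p_x, y* = 0.
Numerically: x* = 175, y* = 0.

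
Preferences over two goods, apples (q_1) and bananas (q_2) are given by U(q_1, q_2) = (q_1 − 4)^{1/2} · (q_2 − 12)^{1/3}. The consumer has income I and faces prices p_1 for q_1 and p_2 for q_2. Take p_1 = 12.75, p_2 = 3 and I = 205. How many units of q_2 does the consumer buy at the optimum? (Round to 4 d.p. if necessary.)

Discretionary income = 205 − 4·12.75 − 12·3 = 118; q_2* = 12 + 0.4·118/3 = 27.7333.

q_2* = 27.7333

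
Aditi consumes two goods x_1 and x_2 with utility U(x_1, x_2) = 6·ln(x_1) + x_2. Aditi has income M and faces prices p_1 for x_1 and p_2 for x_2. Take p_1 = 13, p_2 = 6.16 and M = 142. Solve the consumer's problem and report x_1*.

x_1* = 2.8431

Set MRS = p_1/p_2: (6/x_1)/1 = p_1/p_2.
So x_1*(p_1,p_2) = 6·p_2/p_1, independent of income; and x_2* = (M − 6·p_2)/p_2.
At the given prices: x_1* = 6·6.16/13 = 2.8431.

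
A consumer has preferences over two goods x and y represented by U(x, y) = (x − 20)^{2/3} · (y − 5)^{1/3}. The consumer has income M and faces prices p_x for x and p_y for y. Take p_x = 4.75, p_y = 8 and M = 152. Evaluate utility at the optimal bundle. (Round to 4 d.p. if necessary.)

After buying the subsistence bundle (20, 5), a share 2/3 of the remaining income goes to x: x* = 20 + 2/3·(M − 20p_x − 5p_y)/p_x.
Discretionary income = 152 − 20·4.75 − 5·8 = 17; x* = 20 + 2/3·17/4.75 = 22.386; y* = 5 + 1/3·17/8 = 5.7083.
Utility at the optimum: U(22.386, 5.7083) = 1.5917.

V = 1.5917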